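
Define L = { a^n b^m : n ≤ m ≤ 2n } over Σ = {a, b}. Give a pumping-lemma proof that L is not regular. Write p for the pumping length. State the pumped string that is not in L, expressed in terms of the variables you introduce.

Suppose for contradiction that L is regular, and let p be the pumping length.
Take w = a^p b^p ∈ L (since p ≤ p ≤ 2p), with |w| = 2p ≥ p.
Write w = xyz as guaranteed by the lemma, with |xy| ≤ p and |y| ≥ 1.
Since the first p symbols of w are all a's and |xy| ≤ p, y lies entirely in the leading a-block: y = a^k for some k with 1 ≤ k ≤ p.
Pump with i = 2: xy^2z = a^{p+k} b^p. Now n = p+k > p = m, so the condition n ≤ m fails. Thus xy^2z ∉ L.
This is a contradiction; hence L is not regular.

a^{p+k} b^p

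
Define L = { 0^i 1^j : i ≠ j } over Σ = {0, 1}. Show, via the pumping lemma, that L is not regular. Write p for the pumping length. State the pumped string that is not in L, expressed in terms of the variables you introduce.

0^{p+p!} 1^{p+p!}

Toward a contradiction, assume L is regular with pumping length p.
Choose w = 0^p 1^{p+p!}. Since p ≠ p+p!, w ∈ L; and |w| ≥ p.
By the pumping lemma, w = xyz with |xy| ≤ p and y is nonempty.
Since the first p symbols of w are all 0's and |xy| ≤ p, y lies entirely in the leading 0-block: y = 0^k for some k with 1 ≤ k ≤ p.
Since 1 ≤ k ≤ p, k divides p!; set t = 1 + p!/k. Then xy^t z has p + (p!/k)·k = p + p! copies of 0. Now the 0-count equals the 1-count, so i ≠ j fails. So xy^t z = 0^{p+p!} 1^{p+p!} ∉ L.
Contradiction. Therefore L is not regular.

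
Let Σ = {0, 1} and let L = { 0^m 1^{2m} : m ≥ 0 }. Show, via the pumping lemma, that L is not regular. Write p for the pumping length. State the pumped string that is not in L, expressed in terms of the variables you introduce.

Assume L is regular. Let p be the pumping length given by the pumping lemma.
Let w = 0^p 1^{2p} ∈ L; note |w| = 3p ≥ p.
Write w = xyz as guaranteed by the lemma, with |xy| ≤ p and y is nonempty.
Because |xy| ≤ p and w begins with p copies of 0, we have y = 0^k with 1 ≤ k ≤ p.
Pump with i = 2: xy^2z = 0^{p+k} 1^{2p}. For this to lie in L we would need 2p = 2(p+k), which forces k = 0. But k ≥ 1, so xy^2z ∉ L.
This is a contradiction; hence L is not regular.

0^{p+k} 1^{2p}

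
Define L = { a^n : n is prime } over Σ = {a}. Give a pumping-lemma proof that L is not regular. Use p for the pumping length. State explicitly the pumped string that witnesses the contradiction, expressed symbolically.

a^{q(1+k)}

Assume L is regular; let p be its pumping constant.
Let q be a prime with q ≥ p+2 (infinitely many primes exist), and take w = a^q ∈ L with |w| = q ≥ p.
The pumping lemma gives a decomposition w = xyz where |xy| ≤ p and y is nonempty.
Then y = a^k for some k with 1 ≤ k ≤ p.
Since 1 ≤ k ≤ p, |xz| = q-k. Pump with i = q+1: |xy^{q+1}z| = (q-k)+(q+1)k = q+qk = q(1+k), which is composite (both factors ≥ 2). So xy^{q+1}z = a^{q(1+k)} ∉ L.
This contradicts the pumping lemma, so L is not regular.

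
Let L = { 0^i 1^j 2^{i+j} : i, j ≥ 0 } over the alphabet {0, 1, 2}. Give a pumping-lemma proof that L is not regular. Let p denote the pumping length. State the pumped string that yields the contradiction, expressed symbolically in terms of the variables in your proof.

0^{p+k} 1^p 2^{2p}

Assume L is regular; let p be its pumping constant.
Take w = 0^p 1^p 2^{2p} ∈ L (with i=j=p, i+j=2p), |w| = 4p ≥ p.
By the pumping lemma, w = xyz with |xy| ≤ p and |y| ≥ 1.
Since the first p symbols of w are all 0's and |xy| ≤ p, y lies entirely in the leading 0-block: y = 0^k for some k with 1 ≤ k ≤ p.
Consider xy^2z = 0^{p+k} 1^p 2^{2p}. Now the 0- and 1-counts sum to 2p+k, but the 2-count is 2p ≠ 2p+k. So xy^2z ∉ L.
This is a contradiction; hence L is not regular.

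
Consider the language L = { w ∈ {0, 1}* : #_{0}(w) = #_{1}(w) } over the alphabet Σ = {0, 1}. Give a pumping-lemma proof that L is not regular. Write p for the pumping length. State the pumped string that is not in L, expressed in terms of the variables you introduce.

0^{p+k} 1^p

Suppose for contradiction that L is regular, and let p be the pumping length.
Choose w = 0^p 1^p ∈ L with |w| = 2p ≥ p.
Write w = xyz as guaranteed by the lemma, with |xy| ≤ p and |y| > 0.
Because |xy| ≤ p and w begins with p copies of 0, we have y = 0^k with 1 ≤ k ≤ p.
Pump with i = 2: xy^2z = 0^{p+k} 1^p has p+k occurrences of 0 but only p of 1. Since k ≥ 1 the counts differ, so xy^2z ∉ L.
This is a contradiction; hence L is not regular.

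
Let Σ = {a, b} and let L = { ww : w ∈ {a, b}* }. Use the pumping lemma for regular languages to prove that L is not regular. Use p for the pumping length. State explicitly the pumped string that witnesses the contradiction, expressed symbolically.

a^{p+k} b^p a^p b^p

Assume L is regular; let p be its pumping constant.
Take w = a^p b^p a^p b^p = uu where u = a^pb^p; then w ∈ L and |w| = 4p ≥ p.
Write w = xyz as guaranteed by the lemma, with |xy| ≤ p and |y| ≥ 1.
Since the first p symbols of w are all a's and |xy| ≤ p, y lies entirely in the leading a-block: y = a^k for some k with 1 ≤ k ≤ p.
Pump with i = 2: xy^2z = a^{p+k} b^p a^p b^p, of length 4p+k. Suppose this equals vv. The string starts with a and ends with b, so v does too; thus the boundary between the two copies of v is a b→a transition. There is exactly one such transition, at position 2p+k, so |v| = 2p+k and |vv| = 4p+2k ≠ 4p+k since k ≥ 1. So xy^2z ∉ L.
Contradiction. Therefore L is not regular.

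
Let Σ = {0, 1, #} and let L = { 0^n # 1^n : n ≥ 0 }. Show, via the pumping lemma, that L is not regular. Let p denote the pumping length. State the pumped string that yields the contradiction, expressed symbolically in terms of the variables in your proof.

0^{p+k} # 1^p

Assume L is regular; let p be its pumping constant.
Take w = 0^p # 1^p ∈ L with |w| = 2p+1 ≥ p.
Write w = xyz as guaranteed by the lemma, with |xy| ≤ p and |y| > 0.
Since the first p symbols of w are all 0's and |xy| ≤ p, y lies entirely in the leading 0-block: y = 0^k for some k with 1 ≤ k ≤ p.
Pump with i = 2: xy^2z = 0^{p+k} # 1^p, which would require p+k = p. But k ≥ 1, so xy^2z ∉ L.
This is a contradiction; hence L is not regular.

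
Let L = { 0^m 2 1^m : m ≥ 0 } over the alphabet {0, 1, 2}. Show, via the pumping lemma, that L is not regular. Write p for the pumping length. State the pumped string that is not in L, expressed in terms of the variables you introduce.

0^{p+k} 2 1^p

Suppose for contradiction that L is regular, and let p be the pumping length.
Take w = 0^p 2 1^p ∈ L with |w| = 2p+1 ≥ p.
The pumping lemma gives a decomposition w = xyz where |xy| ≤ p and y is nonempty.
Because |xy| ≤ p and w begins with p copies of 0, we have y = 0^k with 1 ≤ k ≤ p.
Pump with i = 2: xy^2z = 0^{p+k} 2 1^p, which would require p+k = p. But k ≥ 1, so xy^2z ∉ L.
Contradiction. Therefore L is not regular.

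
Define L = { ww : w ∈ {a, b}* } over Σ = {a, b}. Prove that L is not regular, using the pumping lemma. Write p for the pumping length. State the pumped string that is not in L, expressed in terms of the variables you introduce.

a^{p+k} b^p a^p b^p

Assume L is regular; let p be its pumping constant.
Take w = a^p b^p a^p b^p = uu where u = a^pb^p; then w ∈ L and |w| = 4p ≥ p.
Write w = xyz as guaranteed by the lemma, with |xy| ≤ p and y is nonempty.
The first p characters of w are a's, so xy (and hence y) consists only of a's. Write y = a^k, 1 ≤ k ≤ p.
Pump with i = 2: xy^2z = a^{p+k} b^p a^p b^p, of length 4p+k. Suppose this equals vv. The string starts with a and ends with b, so v does too; thus the boundary between the two copies of v is a b→a transition. There is exactly one such transition, at position 2p+k, so |v| = 2p+k and |vv| = 4p+2k ≠ 4p+k since k ≥ 1. So xy^2z ∉ L.
This contradicts the pumping lemma, so L is not regular.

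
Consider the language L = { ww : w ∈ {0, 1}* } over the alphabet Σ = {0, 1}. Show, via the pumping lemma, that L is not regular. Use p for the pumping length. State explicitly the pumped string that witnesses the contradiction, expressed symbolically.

0^{p+k} 1^p 0^p 1^p

Assume L is regular. Let p be the pumping length given by the pumping lemma.
Take w = 0^p 1^p 0^p 1^p = uu where u = 0^p1^p; then w ∈ L and |w| = 4p ≥ p.
Write w = xyz as guaranteed by the lemma, with |xy| ≤ p and y is nonempty.
Because |xy| ≤ p and w begins with p copies of 0, we have y = 0^k with 1 ≤ k ≤ p.
Pump with i = 2: xy^2z = 0^{p+k} 1^p 0^p 1^p, of length 4p+k. Suppose this equals vv. The string starts with 0 and ends with 1, so v does too; thus the boundary between the two copies of v is a 1→0 transition. There is exactly one such transition, at position 2p+k, so |v| = 2p+k and |vv| = 4p+2k ≠ 4p+k since k ≥ 1. So xy^2z ∉ L.
Contradiction. Therefore L is not regular.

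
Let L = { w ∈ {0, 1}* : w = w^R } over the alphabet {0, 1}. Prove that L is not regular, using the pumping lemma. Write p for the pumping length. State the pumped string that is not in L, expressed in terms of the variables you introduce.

0^{p+k} 1 0^p

Assume L is regular; let p be its pumping constant.
Take w = 0^p 1 0^p, a palindrome of length 2p+1 ≥ p.
The pumping lemma gives a decomposition w = xyz where |xy| ≤ p and |y| > 0.
The first p characters of w are 0's, so xy (and hence y) consists only of 0's. Write y = 0^k, 1 ≤ k ≤ p.
Pump with i = 2: xy^2z = 0^{p+k} 1 0^p. Its reverse is 0^p 1 0^{p+k}, which differs from xy^2z since k ≥ 1. So xy^2z is not a palindrome and xy^2z ∉ L.
This contradicts the pumping lemma, so L is not regular.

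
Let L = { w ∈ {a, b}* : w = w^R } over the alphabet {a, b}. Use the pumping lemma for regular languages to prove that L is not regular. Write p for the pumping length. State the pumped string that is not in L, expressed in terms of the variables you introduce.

Suppose for contradiction that L is regular, and let p be the pumping length.
Take w = a^p b a^p, a palindrome of length 2p+1 ≥ p.
The pumping lemma gives a decomposition w = xyz where |xy| ≤ p and y is nonempty.
Since the first p symbols of w are all a's and |xy| ≤ p, y lies entirely in the leading a-block: y = a^k for some k with 1 ≤ k ≤ p.
Pump with i = 2: xy^2z = a^{p+k} b a^p. Its reverse is a^p b a^{p+k}, which differs from xy^2z since k ≥ 1. So xy^2z is not a palindrome and xy^2z ∉ L.
Contradiction. Therefore L is not regular.

a^{p+k} b a^p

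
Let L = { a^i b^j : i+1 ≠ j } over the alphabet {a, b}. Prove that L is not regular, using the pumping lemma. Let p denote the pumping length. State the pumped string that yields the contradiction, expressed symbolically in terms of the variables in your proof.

Suppose for contradiction that L is regular, and let p be the pumping length.
Choose w = a^p b^{p+p!+1}. Since p ≠ (p+p!+1)-1 = p+p!, w ∈ L; and |w| ≥ p.
Write w = xyz as guaranteed by the lemma, with |xy| ≤ p and y is nonempty.
The first p characters of w are a's, so xy (and hence y) consists only of a's. Write y = a^k, 1 ≤ k ≤ p.
Since 1 ≤ k ≤ p, k divides p!; set t = 1 + p!/k. Then xy^t z has p + (p!/k)·k = p + p! copies of a. Now the a-count is p+p! and (b-count)-1 = (p+p!+1)-1 = p+p!, so i+1 ≠ j fails. So xy^t z = a^{p+p!} b^{p+p!+1} ∉ L.
This is a contradiction; hence L is not regular.

a^{p+p!} b^{p+p!+1}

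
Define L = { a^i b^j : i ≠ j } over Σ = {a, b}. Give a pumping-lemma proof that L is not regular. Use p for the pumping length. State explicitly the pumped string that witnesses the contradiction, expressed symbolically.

a^{p+p!} b^{p+p!}

Toward a contradiction, assume L is regular with pumping length p.
Choose w = a^p b^{p+p!}. Since p ≠ p+p!, w ∈ L; and |w| ≥ p.
The pumping lemma gives a decomposition w = xyz where |xy| ≤ p and |y| ≥ 1.
The first p characters of w are a's, so xy (and hence y) consists only of a's. Write y = a^k, 1 ≤ k ≤ p.
Since 1 ≤ k ≤ p, k divides p!; set t = 1 + p!/k. Then xy^t z has p + (p!/k)·k = p + p! copies of a. Now the a-count equals the b-count, so i ≠ j fails. So xy^t z = a^{p+p!} b^{p+p!} ∉ L.
Contradiction. Therefore L is not regular.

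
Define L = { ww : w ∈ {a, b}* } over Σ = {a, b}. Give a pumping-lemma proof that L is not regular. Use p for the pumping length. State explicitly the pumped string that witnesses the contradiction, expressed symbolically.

a^{p+k} b^p a^p b^p

Suppose for contradiction that L is regular, and let p be the pumping length.
Take w = a^p b^p a^p b^p = uu where u = a^pb^p; then w ∈ L and |w| = 4p ≥ p.
Write w = xyz as guaranteed by the lemma, with |xy| ≤ p and |y| > 0.
Since the first p symbols of w are all a's and |xy| ≤ p, y lies entirely in the leading a-block: y = a^k for some k with 1 ≤ k ≤ p.
Pump with i = 2: xy^2z = a^{p+k} b^p a^p b^p, of length 4p+k. Suppose this equals vv. The string starts with a and ends with b, so v does too; thus the boundary between the two copies of v is a b→a transition. There is exactly one such transition, at position 2p+k, so |v| = 2p+k and |vv| = 4p+2k ≠ 4p+k since k ≥ 1. So xy^2z ∉ L.
This contradicts the pumping lemma, so L is not regular.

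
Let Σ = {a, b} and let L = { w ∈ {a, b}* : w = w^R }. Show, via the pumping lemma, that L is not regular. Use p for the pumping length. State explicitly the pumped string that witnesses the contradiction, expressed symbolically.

Assume L is regular. Let p be the pumping length given by the pumping lemma.
Take w = a^p b a^p, a palindrome of length 2p+1 ≥ p.
Write w = xyz as guaranteed by the lemma, with |xy| ≤ p and |y| > 0.
Because |xy| ≤ p and w begins with p copies of a, we have y = a^k with 1 ≤ k ≤ p.
Pump with i = 2: xy^2z = a^{p+k} b a^p. Its reverse is a^p b a^{p+k}, which differs from xy^2z since k ≥ 1. So xy^2z is not a palindrome and xy^2z ∉ L.
This contradicts the pumping lemma, so L is not regular.

a^{p+k} b a^p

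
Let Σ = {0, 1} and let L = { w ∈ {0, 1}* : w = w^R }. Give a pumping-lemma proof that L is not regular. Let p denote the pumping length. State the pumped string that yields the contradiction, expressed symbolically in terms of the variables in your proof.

0^{p+k} 1 0^p

Assume L is regular. Let p be the pumping length given by the pumping lemma.
Take w = 0^p 1 0^p, a palindrome of length 2p+1 ≥ p.
The pumping lemma gives a decomposition w = xyz where |xy| ≤ p and |y| ≥ 1.
Since the first p symbols of w are all 0's and |xy| ≤ p, y lies entirely in the leading 0-block: y = 0^k for some k with 1 ≤ k ≤ p.
Pump with i = 2: xy^2z = 0^{p+k} 1 0^p. Its reverse is 0^p 1 0^{p+k}, which differs from xy^2z since k ≥ 1. So xy^2z is not a palindrome and xy^2z ∉ L.
This contradicts the pumping lemma, so L is not regular.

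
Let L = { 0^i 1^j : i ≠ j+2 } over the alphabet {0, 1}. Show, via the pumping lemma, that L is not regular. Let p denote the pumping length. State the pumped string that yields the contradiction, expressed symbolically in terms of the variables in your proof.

0^{p+p!} 1^{p+p!-2}

Suppose for contradiction that L is regular, and let p be the pumping length.
Choose w = 0^p 1^{p+p!-2}. Since p ≠ (p+p!-2)+2 = p+p!, w ∈ L; and |w| ≥ p.
By the pumping lemma, w = xyz with |xy| ≤ p and |y| > 0.
Since the first p symbols of w are all 0's and |xy| ≤ p, y lies entirely in the leading 0-block: y = 0^k for some k with 1 ≤ k ≤ p.
Since 1 ≤ k ≤ p, k divides p!; set t = 1 + p!/k. Then xy^t z has p + (p!/k)·k = p + p! copies of 0. Now the 0-count is p+p! and (1-count)+2 = (p+p!-2)+2 = p+p!, so i ≠ j+2 fails. So xy^t z = 0^{p+p!} 1^{p+p!-2} ∉ L.
This is a contradiction; hence L is not regular.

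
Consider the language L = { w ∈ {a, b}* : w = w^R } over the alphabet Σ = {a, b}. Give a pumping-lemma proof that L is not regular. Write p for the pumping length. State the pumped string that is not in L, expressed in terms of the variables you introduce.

a^{p+k} b a^p

Assume L is regular. Let p be the pumping length given by the pumping lemma.
Take w = a^p b a^p, a palindrome of length 2p+1 ≥ p.
By the pumping lemma, w = xyz with |xy| ≤ p and y is nonempty.
Since the first p symbols of w are all a's and |xy| ≤ p, y lies entirely in the leading a-block: y = a^k for some k with 1 ≤ k ≤ p.
Pump with i = 2: xy^2z = a^{p+k} b a^p. Its reverse is a^p b a^{p+k}, which differs from xy^2z since k ≥ 1. So xy^2z is not a palindrome and xy^2z ∉ L.
Contradiction. Therefore L is not regular.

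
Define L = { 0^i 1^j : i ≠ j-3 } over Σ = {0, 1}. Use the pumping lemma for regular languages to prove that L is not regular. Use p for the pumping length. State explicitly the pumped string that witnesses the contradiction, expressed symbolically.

0^{p+p!} 1^{p+p!+3}

Assume L is regular. Let p be the pumping length given by the pumping lemma.
Choose w = 0^p 1^{p+p!+3}. Since p ≠ (p+p!+3)-3 = p+p!, w ∈ L; and |w| ≥ p.
Write w = xyz as guaranteed by the lemma, with |xy| ≤ p and y is nonempty.
Since the first p symbols of w are all 0's and |xy| ≤ p, y lies entirely in the leading 0-block: y = 0^k for some k with 1 ≤ k ≤ p.
Since 1 ≤ k ≤ p, k divides p!; set t = 1 + p!/k. Then xy^t z has p + (p!/k)·k = p + p! copies of 0. Now the 0-count is p+p! and (1-count)-3 = (p+p!+3)-3 = p+p!, so i ≠ j-3 fails. So xy^t z = 0^{p+p!} 1^{p+p!+3} ∉ L.
Contradiction. Therefore L is not regular.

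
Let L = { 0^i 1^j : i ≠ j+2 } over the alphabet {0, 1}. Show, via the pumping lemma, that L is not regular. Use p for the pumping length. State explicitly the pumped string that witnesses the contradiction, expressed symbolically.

Toward a contradiction, assume L is regular with pumping length p.
Choose w = 0^p 1^{p+p!-2}. Since p ≠ (p+p!-2)+2 = p+p!, w ∈ L; and |w| ≥ p.
By the pumping lemma, w = xyz with |xy| ≤ p and |y| > 0.
Because |xy| ≤ p and w begins with p copies of 0, we have y = 0^k with 1 ≤ k ≤ p.
Since 1 ≤ k ≤ p, k divides p!; set t = 1 + p!/k. Then xy^t z has p + (p!/k)·k = p + p! copies of 0. Now the 0-count is p+p! and (1-count)+2 = (p+p!-2)+2 = p+p!, so i ≠ j+2 fails. So xy^t z = 0^{p+p!} 1^{p+p!-2} ∉ L.
Contradiction. Therefore L is not regular.

0^{p+p!} 1^{p+p!-2}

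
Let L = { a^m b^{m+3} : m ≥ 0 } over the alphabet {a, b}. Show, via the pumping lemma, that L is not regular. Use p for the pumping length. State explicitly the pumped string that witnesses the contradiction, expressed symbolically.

a^{p+k} b^{p+3}

Toward a contradiction, assume L is regular with pumping length p.
Take w = a^p b^{p+3}. Then w ∈ L and |w| = 2p+3 ≥ p.
The pumping lemma gives a decomposition w = xyz where |xy| ≤ p and y is nonempty.
Since the first p symbols of w are all a's and |xy| ≤ p, y lies entirely in the leading a-block: y = a^k for some k with 1 ≤ k ≤ p.
Pump with i = 2: xy^2z = a^{p+k} b^{p+3}. For this to lie in L we would need p+3 = (p+k)+3, which forces k = 0. But k ≥ 1, so xy^2z ∉ L.
Contradiction. Therefore L is not regular.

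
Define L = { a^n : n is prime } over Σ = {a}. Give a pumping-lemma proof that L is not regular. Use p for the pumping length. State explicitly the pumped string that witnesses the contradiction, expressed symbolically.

Toward a contradiction, assume L is regular with pumping length p.
Let q be a prime with q ≥ p+2 (infinitely many primes exist), and take w = a^q ∈ L with |w| = q ≥ p.
By the pumping lemma, w = xyz with |xy| ≤ p and |y| > 0.
Then y = a^k for some k with 1 ≤ k ≤ p.
Since 1 ≤ k ≤ p, |xz| = q-k. Pump with i = q+1: |xy^{q+1}z| = (q-k)+(q+1)k = q+qk = q(1+k), which is composite (both factors ≥ 2). So xy^{q+1}z = a^{q(1+k)} ∉ L.
This is a contradiction; hence L is not regular.

a^{q(1+k)}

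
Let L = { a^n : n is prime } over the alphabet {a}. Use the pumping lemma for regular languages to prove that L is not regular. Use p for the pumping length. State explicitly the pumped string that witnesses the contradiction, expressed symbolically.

Suppose for contradiction that L is regular, and let p be the pumping length.
Let q be a prime with q ≥ p+2 (infinitely many primes exist), and take w = a^q ∈ L with |w| = q ≥ p.
By the pumping lemma, w = xyz with |xy| ≤ p and y is nonempty.
Then y = a^k for some k with 1 ≤ k ≤ p.
Since 1 ≤ k ≤ p, |xz| = q-k. Pump with i = q+1: |xy^{q+1}z| = (q-k)+(q+1)k = q+qk = q(1+k), which is composite (both factors ≥ 2). So xy^{q+1}z = a^{q(1+k)} ∉ L.
This contradicts the pumping lemma, so L is not regular.

a^{q(1+k)}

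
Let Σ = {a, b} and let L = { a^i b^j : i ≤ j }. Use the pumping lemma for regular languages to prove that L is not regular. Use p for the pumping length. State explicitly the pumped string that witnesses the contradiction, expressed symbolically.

a^{p+k} b^p

Assume L is regular. Let p be the pumping length given by the pumping lemma.
Choose w = a^p b^p ∈ L, with |w| = 2p ≥ p.
By the pumping lemma, w = xyz with |xy| ≤ p and y is nonempty.
Since the first p symbols of w are all a's and |xy| ≤ p, y lies entirely in the leading a-block: y = a^k for some k with 1 ≤ k ≤ p.
Consider xy^2z = a^{p+k} b^p. Since k ≥ 1, the a-count p+k exceeds the b-count p, so i ≤ j fails; thus xy^2z ∉ L.
Contradiction. Therefore L is not regular.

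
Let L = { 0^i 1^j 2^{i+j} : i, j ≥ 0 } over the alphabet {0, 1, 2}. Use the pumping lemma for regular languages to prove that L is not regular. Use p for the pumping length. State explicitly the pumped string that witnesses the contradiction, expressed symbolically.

0^{p+k} 1^p 2^{2p}

Assume L is regular; let p be its pumping constant.
Take w = 0^p 1^p 2^{2p} ∈ L (with i=j=p, i+j=2p), |w| = 4p ≥ p.
By the pumping lemma, w = xyz with |xy| ≤ p and |y| > 0.
Since the first p symbols of w are all 0's and |xy| ≤ p, y lies entirely in the leading 0-block: y = 0^k for some k with 1 ≤ k ≤ p.
Consider xy^2z = 0^{p+k} 1^p 2^{2p}. Now the 0- and 1-counts sum to 2p+k, but the 2-count is 2p ≠ 2p+k. So xy^2z ∉ L.
This is a contradiction; hence L is not regular.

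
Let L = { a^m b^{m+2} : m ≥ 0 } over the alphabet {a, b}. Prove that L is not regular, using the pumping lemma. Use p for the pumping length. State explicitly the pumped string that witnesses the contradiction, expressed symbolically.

Assume L is regular; let p be its pumping constant.
Let w = a^p b^{p+2} ∈ L; note |w| = 2p+2 ≥ p.
Write w = xyz as guaranteed by the lemma, with |xy| ≤ p and |y| ≥ 1.
Because |xy| ≤ p and w begins with p copies of a, we have y = a^k with 1 ≤ k ≤ p.
Pump with i = 2: xy^2z = a^{p+k} b^{p+2}. For this to lie in L we would need p+2 = (p+k)+2, which forces k = 0. But k ≥ 1, so xy^2z ∉ L.
Contradiction. Therefore L is not regular.

a^{p+k} b^{p+2}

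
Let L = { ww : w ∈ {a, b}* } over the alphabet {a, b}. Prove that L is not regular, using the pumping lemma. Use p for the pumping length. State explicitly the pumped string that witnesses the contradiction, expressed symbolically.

Assume L is regular; let p be its pumping constant.
Take w = a^p b^p a^p b^p = uu where u = a^pb^p; then w ∈ L and |w| = 4p ≥ p.
Write w = xyz as guaranteed by the lemma, with |xy| ≤ p and y is nonempty.
Because |xy| ≤ p and w begins with p copies of a, we have y = a^k with 1 ≤ k ≤ p.
Pump with i = 2: xy^2z = a^{p+k} b^p a^p b^p, of length 4p+k. Suppose this equals vv. The string starts with a and ends with b, so v does too; thus the boundary between the two copies of v is a b→a transition. There is exactly one such transition, at position 2p+k, so |v| = 2p+k and |vv| = 4p+2k ≠ 4p+k since k ≥ 1. So xy^2z ∉ L.
This contradicts the pumping lemma, so L is not regular.

a^{p+k} b^p a^p b^p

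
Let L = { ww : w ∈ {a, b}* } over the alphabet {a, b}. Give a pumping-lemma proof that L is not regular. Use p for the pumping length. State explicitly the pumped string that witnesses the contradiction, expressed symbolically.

a^{p+k} b^p a^p b^p

Assume L is regular; let p be its pumping constant.
Take w = a^p b^p a^p b^p = uu where u = a^pb^p; then w ∈ L and |w| = 4p ≥ p.
Write w = xyz as guaranteed by the lemma, with |xy| ≤ p and y is nonempty.
The first p characters of w are a's, so xy (and hence y) consists only of a's. Write y = a^k, 1 ≤ k ≤ p.
Pump with i = 2: xy^2z = a^{p+k} b^p a^p b^p, of length 4p+k. Suppose this equals vv. The string starts with a and ends with b, so v does too; thus the boundary between the two copies of v is a b→a transition. There is exactly one such transition, at position 2p+k, so |v| = 2p+k and |vv| = 4p+2k ≠ 4p+k since k ≥ 1. So xy^2z ∉ L.
This contradicts the pumping lemma, so L is not regular.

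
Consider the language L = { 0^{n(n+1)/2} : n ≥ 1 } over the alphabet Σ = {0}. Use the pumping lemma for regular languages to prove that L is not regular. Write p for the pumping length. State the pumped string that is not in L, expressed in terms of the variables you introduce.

0^{p(p+1)/2+k}

Toward a contradiction, assume L is regular with pumping length p.
Take w = 0^{p(p+1)/2} ∈ L with |w| = p(p+1)/2 ≥ p.
Write w = xyz as guaranteed by the lemma, with |xy| ≤ p and |y| > 0.
Then y = 0^k for some k with 1 ≤ k ≤ p.
Pump with i = 2: xy^2z = 0^{p(p+1)/2+k}. Since 1 ≤ k ≤ p, p(p+1)/2 < p(p+1)/2+k ≤ p(p+1)/2+p < (p+1)(p+2)/2, so p(p+1)/2+k is strictly between consecutive triangular numbers. So xy^2z ∉ L.
This is a contradiction; hence L is not regular.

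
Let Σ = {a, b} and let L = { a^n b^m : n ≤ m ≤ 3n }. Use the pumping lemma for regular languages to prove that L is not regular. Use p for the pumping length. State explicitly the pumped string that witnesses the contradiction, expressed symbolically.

Assume L is regular. Let p be the pumping length given by the pumping lemma.
Take w = a^p b^p ∈ L (since p ≤ p ≤ 3p), with |w| = 2p ≥ p.
The pumping lemma gives a decomposition w = xyz where |xy| ≤ p and |y| ≥ 1.
Because |xy| ≤ p and w begins with p copies of a, we have y = a^k with 1 ≤ k ≤ p.
Pump with i = 2: xy^2z = a^{p+k} b^p. Now n = p+k > p = m, so the condition n ≤ m fails. Thus xy^2z ∉ L.
Contradiction. Therefore L is not regular.

a^{p+k} b^p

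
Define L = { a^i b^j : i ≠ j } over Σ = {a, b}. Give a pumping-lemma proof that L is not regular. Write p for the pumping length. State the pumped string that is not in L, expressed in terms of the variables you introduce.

a^{p+p!} b^{p+p!}

Assume L is regular; let p be its pumping constant.
Choose w = a^p b^{p+p!}. Since p ≠ p+p!, w ∈ L; and |w| ≥ p.
By the pumping lemma, w = xyz with |xy| ≤ p and y is nonempty.
Because |xy| ≤ p and w begins with p copies of a, we have y = a^k with 1 ≤ k ≤ p.
Since 1 ≤ k ≤ p, k divides p!; set t = 1 + p!/k. Then xy^t z has p + (p!/k)·k = p + p! copies of a. Now the a-count equals the b-count, so i ≠ j fails. So xy^t z = a^{p+p!} b^{p+p!} ∉ L.
This is a contradiction; hence L is not regular.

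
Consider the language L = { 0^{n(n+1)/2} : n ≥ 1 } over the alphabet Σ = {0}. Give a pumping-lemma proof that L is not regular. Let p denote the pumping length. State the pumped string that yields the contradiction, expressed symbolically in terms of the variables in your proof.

0^{p(p+1)/2+k}

Assume L is regular; let p be its pumping constant.
Take w = 0^{p(p+1)/2} ∈ L with |w| = p(p+1)/2 ≥ p.
The pumping lemma gives a decomposition w = xyz where |xy| ≤ p and y is nonempty.
Then y = 0^k for some k with 1 ≤ k ≤ p.
Pump with i = 2: xy^2z = 0^{p(p+1)/2+k}. Since 1 ≤ k ≤ p, p(p+1)/2 < p(p+1)/2+k ≤ p(p+1)/2+p < (p+1)(p+2)/2, so p(p+1)/2+k is strictly between consecutive triangular numbers. So xy^2z ∉ L.
Contradiction. Therefore L is not regular.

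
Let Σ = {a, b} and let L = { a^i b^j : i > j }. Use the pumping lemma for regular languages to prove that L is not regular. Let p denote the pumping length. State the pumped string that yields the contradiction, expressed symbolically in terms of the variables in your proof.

a^{p+1-k} b^p

Assume L is regular. Let p be the pumping length given by the pumping lemma.
Choose w = a^{p+1} b^p ∈ L, with |w| = 2p+1 ≥ p.
Write w = xyz as guaranteed by the lemma, with |xy| ≤ p and |y| > 0.
The first p characters of w are a's, so xy (and hence y) consists only of a's. Write y = a^k, 1 ≤ k ≤ p.
Consider xy^0z = xz = a^{p+1-k} b^p. Since k ≥ 1, the a-count p+1-k is at most p, so i > j fails; thus xz ∉ L.
This contradicts the pumping lemma, so L is not regular.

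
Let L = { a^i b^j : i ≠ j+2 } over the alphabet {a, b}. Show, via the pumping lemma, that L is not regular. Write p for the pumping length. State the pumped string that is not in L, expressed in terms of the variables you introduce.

a^{p+p!} b^{p+p!-2}

Suppose for contradiction that L is regular, and let p be the pumping length.
Choose w = a^p b^{p+p!-2}. Since p ≠ (p+p!-2)+2 = p+p!, w ∈ L; and |w| ≥ p.
The pumping lemma gives a decomposition w = xyz where |xy| ≤ p and |y| > 0.
Since the first p symbols of w are all a's and |xy| ≤ p, y lies entirely in the leading a-block: y = a^k for some k with 1 ≤ k ≤ p.
Since 1 ≤ k ≤ p, k divides p!; set t = 1 + p!/k. Then xy^t z has p + (p!/k)·k = p + p! copies of a. Now the a-count is p+p! and (b-count)+2 = (p+p!-2)+2 = p+p!, so i ≠ j+2 fails. So xy^t z = a^{p+p!} b^{p+p!-2} ∉ L.
This is a contradiction; hence L is not regular.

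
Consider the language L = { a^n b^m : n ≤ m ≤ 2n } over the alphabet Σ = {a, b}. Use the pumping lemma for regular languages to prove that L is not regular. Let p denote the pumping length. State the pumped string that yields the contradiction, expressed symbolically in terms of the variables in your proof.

a^{p+k} b^p

Assume L is regular. Let p be the pumping length given by the pumping lemma.
Take w = a^p b^p ∈ L (since p ≤ p ≤ 2p), with |w| = 2p ≥ p.
Write w = xyz as guaranteed by the lemma, with |xy| ≤ p and y is nonempty.
Because |xy| ≤ p and w begins with p copies of a, we have y = a^k with 1 ≤ k ≤ p.
Pump with i = 2: xy^2z = a^{p+k} b^p. Now n = p+k > p = m, so the condition n ≤ m fails. Thus xy^2z ∉ L.
Contradiction. Therefore L is not regular.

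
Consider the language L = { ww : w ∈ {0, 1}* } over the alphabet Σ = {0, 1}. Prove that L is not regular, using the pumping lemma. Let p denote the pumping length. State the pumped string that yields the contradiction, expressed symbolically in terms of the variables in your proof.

0^{p+k} 1^p 0^p 1^p

Toward a contradiction, assume L is regular with pumping length p.
Take w = 0^p 1^p 0^p 1^p = uu where u = 0^p1^p; then w ∈ L and |w| = 4p ≥ p.
The pumping lemma gives a decomposition w = xyz where |xy| ≤ p and |y| > 0.
Since the first p symbols of w are all 0's and |xy| ≤ p, y lies entirely in the leading 0-block: y = 0^k for some k with 1 ≤ k ≤ p.
Pump with i = 2: xy^2z = 0^{p+k} 1^p 0^p 1^p, of length 4p+k. Suppose this equals vv. The string starts with 0 and ends with 1, so v does too; thus the boundary between the two copies of v is a 1→0 transition. There is exactly one such transition, at position 2p+k, so |v| = 2p+k and |vv| = 4p+2k ≠ 4p+k since k ≥ 1. So xy^2z ∉ L.
This contradicts the pumping lemma, so L is not regular.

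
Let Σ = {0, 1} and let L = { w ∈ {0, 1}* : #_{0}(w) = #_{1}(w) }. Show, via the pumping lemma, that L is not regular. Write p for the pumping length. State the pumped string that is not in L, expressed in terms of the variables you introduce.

Toward a contradiction, assume L is regular with pumping length p.
Choose w = 0^p 1^p ∈ L with |w| = 2p ≥ p.
The pumping lemma gives a decomposition w = xyz where |xy| ≤ p and y is nonempty.
The first p characters of w are 0's, so xy (and hence y) consists only of 0's. Write y = 0^k, 1 ≤ k ≤ p.
Pump with i = 2: xy^2z = 0^{p+k} 1^p has p+k occurrences of 0 but only p of 1. Since k ≥ 1 the counts differ, so xy^2z ∉ L.
Contradiction. Therefore L is not regular.

0^{p+k} 1^p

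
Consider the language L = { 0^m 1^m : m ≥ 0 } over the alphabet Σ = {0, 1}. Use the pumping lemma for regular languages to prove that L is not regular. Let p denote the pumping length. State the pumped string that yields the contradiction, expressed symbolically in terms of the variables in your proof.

Assume L is regular. Let p be the pumping length given by the pumping lemma.
Let w = 0^p 1^p ∈ L; note |w| = 2p ≥ p.
The pumping lemma gives a decomposition w = xyz where |xy| ≤ p and y is nonempty.
The first p characters of w are 0's, so xy (and hence y) consists only of 0's. Write y = 0^k, 1 ≤ k ≤ p.
Pump with i = 2: xy^2z = 0^{p+k} 1^p. For this to lie in L we would need p = p+k, which forces k = 0. But k ≥ 1, so xy^2z ∉ L.
Contradiction. Therefore L is not regular.

0^{p+k} 1^p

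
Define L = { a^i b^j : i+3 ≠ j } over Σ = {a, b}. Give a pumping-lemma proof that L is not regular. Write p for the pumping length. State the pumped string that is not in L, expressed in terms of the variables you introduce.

a^{p+p!} b^{p+p!+3}

Assume L is regular; let p be its pumping constant.
Choose w = a^p b^{p+p!+3}. Since p ≠ (p+p!+3)-3 = p+p!, w ∈ L; and |w| ≥ p.
Write w = xyz as guaranteed by the lemma, with |xy| ≤ p and |y| > 0.
Because |xy| ≤ p and w begins with p copies of a, we have y = a^k with 1 ≤ k ≤ p.
Since 1 ≤ k ≤ p, k divides p!; set t = 1 + p!/k. Then xy^t z has p + (p!/k)·k = p + p! copies of a. Now the a-count is p+p! and (b-count)-3 = (p+p!+3)-3 = p+p!, so i+3 ≠ j fails. So xy^t z = a^{p+p!} b^{p+p!+3} ∉ L.
This is a contradiction; hence L is not regular.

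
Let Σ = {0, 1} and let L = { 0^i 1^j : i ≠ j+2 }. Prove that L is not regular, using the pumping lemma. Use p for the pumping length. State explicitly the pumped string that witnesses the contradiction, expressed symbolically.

Assume L is regular. Let p be the pumping length given by the pumping lemma.
Choose w = 0^p 1^{p+p!-2}. Since p ≠ (p+p!-2)+2 = p+p!, w ∈ L; and |w| ≥ p.
By the pumping lemma, w = xyz with |xy| ≤ p and |y| > 0.
Since the first p symbols of w are all 0's and |xy| ≤ p, y lies entirely in the leading 0-block: y = 0^k for some k with 1 ≤ k ≤ p.
Since 1 ≤ k ≤ p, k divides p!; set t = 1 + p!/k. Then xy^t z has p + (p!/k)·k = p + p! copies of 0. Now the 0-count is p+p! and (1-count)+2 = (p+p!-2)+2 = p+p!, so i ≠ j+2 fails. So xy^t z = 0^{p+p!} 1^{p+p!-2} ∉ L.
This is a contradiction; hence L is not regular.

0^{p+p!} 1^{p+p!-2}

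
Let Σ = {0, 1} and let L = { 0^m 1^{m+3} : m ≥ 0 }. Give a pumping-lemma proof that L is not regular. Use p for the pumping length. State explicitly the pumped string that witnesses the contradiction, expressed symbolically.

Assume L is regular. Let p be the pumping length given by the pumping lemma.
Let w = 0^p 1^{p+3} ∈ L; note |w| = 2p+3 ≥ p.
By the pumping lemma, w = xyz with |xy| ≤ p and |y| > 0.
Since the first p symbols of w are all 0's and |xy| ≤ p, y lies entirely in the leading 0-block: y = 0^k for some k with 1 ≤ k ≤ p.
Pump with i = 2: xy^2z = 0^{p+k} 1^{p+3}. For this to lie in L we would need p+3 = (p+k)+3, which forces k = 0. But k ≥ 1, so xy^2z ∉ L.
This is a contradiction; hence L is not regular.

0^{p+k} 1^{p+3}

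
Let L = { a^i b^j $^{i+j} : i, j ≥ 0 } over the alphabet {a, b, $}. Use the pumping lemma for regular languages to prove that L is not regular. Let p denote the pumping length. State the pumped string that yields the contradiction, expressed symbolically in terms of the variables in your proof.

a^{p+k} b^p $^{2p}

Assume L is regular. Let p be the pumping length given by the pumping lemma.
Take w = a^p b^p $^{2p} ∈ L (with i=j=p, i+j=2p), |w| = 4p ≥ p.
Write w = xyz as guaranteed by the lemma, with |xy| ≤ p and |y| > 0.
Because |xy| ≤ p and w begins with p copies of a, we have y = a^k with 1 ≤ k ≤ p.
Consider xy^2z = a^{p+k} b^p $^{2p}. Now the a- and b-counts sum to 2p+k, but the $-count is 2p ≠ 2p+k. So xy^2z ∉ L.
This is a contradiction; hence L is not regular.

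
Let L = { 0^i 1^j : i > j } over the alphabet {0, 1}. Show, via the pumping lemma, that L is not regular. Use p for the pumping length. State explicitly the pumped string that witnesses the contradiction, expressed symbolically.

Assume L is regular; let p be its pumping constant.
Choose w = 0^{p+1} 1^p ∈ L, with |w| = 2p+1 ≥ p.
The pumping lemma gives a decomposition w = xyz where |xy| ≤ p and |y| > 0.
Since the first p symbols of w are all 0's and |xy| ≤ p, y lies entirely in the leading 0-block: y = 0^k for some k with 1 ≤ k ≤ p.
Consider xy^0z = xz = 0^{p+1-k} 1^p. Since k ≥ 1, the 0-count p+1-k is at most p, so i > j fails; thus xz ∉ L.
This contradicts the pumping lemma, so L is not regular.

0^{p+1-k} 1^p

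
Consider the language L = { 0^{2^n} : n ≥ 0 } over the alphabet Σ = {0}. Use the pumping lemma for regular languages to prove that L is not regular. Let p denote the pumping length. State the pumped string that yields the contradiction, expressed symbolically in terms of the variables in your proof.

0^{2^p+k}

Toward a contradiction, assume L is regular with pumping length p.
Take w = 0^{2^p} ∈ L with |w| = 2^p ≥ p.
Write w = xyz as guaranteed by the lemma, with |xy| ≤ p and |y| > 0.
Then y = 0^k for some k with 1 ≤ k ≤ p.
Pump with i = 2: xy^2z = 0^{2^p+k}. Since 1 ≤ k ≤ p < 2^p, we have 2^p < 2^p+k < 2^{p+1}, so 2^p+k is not a power of 2. So xy^2z ∉ L.
This contradicts the pumping lemma, so L is not regular.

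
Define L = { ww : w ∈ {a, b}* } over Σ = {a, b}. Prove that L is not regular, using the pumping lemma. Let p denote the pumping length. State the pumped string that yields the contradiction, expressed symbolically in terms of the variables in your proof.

Assume L is regular; let p be its pumping constant.
Take w = a^p b^p a^p b^p = uu where u = a^pb^p; then w ∈ L and |w| = 4p ≥ p.
The pumping lemma gives a decomposition w = xyz where |xy| ≤ p and |y| > 0.
The first p characters of w are a's, so xy (and hence y) consists only of a's. Write y = a^k, 1 ≤ k ≤ p.
Pump with i = 2: xy^2z = a^{p+k} b^p a^p b^p, of length 4p+k. Suppose this equals vv. The string starts with a and ends with b, so v does too; thus the boundary between the two copies of v is a b→a transition. There is exactly one such transition, at position 2p+k, so |v| = 2p+k and |vv| = 4p+2k ≠ 4p+k since k ≥ 1. So xy^2z ∉ L.
This is a contradiction; hence L is not regular.

a^{p+k} b^p a^p b^p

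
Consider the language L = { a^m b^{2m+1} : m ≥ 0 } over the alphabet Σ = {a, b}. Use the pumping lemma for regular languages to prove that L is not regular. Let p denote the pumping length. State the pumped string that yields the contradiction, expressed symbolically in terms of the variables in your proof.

a^{p+k} b^{2p+1}

Assume L is regular; let p be its pumping constant.
Take w = a^p b^{2p+1}. Then w ∈ L and |w| = 3p+1 ≥ p.
The pumping lemma gives a decomposition w = xyz where |xy| ≤ p and y is nonempty.
Because |xy| ≤ p and w begins with p copies of a, we have y = a^k with 1 ≤ k ≤ p.
Pump with i = 2: xy^2z = a^{p+k} b^{2p+1}. For this to lie in L we would need 2p+1 = 2(p+k)+1, which forces k = 0. But k ≥ 1, so xy^2z ∉ L.
Contradiction. Therefore L is not regular.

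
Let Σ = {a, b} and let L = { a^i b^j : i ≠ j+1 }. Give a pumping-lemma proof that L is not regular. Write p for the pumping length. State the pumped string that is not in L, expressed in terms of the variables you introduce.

a^{p+p!} b^{p+p!-1}

Assume L is regular; let p be its pumping constant.
Choose w = a^p b^{p+p!-1}. Since p ≠ (p+p!-1)+1 = p+p!, w ∈ L; and |w| ≥ p.
Write w = xyz as guaranteed by the lemma, with |xy| ≤ p and y is nonempty.
The first p characters of w are a's, so xy (and hence y) consists only of a's. Write y = a^k, 1 ≤ k ≤ p.
Since 1 ≤ k ≤ p, k divides p!; set t = 1 + p!/k. Then xy^t z has p + (p!/k)·k = p + p! copies of a. Now the a-count is p+p! and (b-count)+1 = (p+p!-1)+1 = p+p!, so i ≠ j+1 fails. So xy^t z = a^{p+p!} b^{p+p!-1} ∉ L.
This contradicts the pumping lemma, so L is not regular.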